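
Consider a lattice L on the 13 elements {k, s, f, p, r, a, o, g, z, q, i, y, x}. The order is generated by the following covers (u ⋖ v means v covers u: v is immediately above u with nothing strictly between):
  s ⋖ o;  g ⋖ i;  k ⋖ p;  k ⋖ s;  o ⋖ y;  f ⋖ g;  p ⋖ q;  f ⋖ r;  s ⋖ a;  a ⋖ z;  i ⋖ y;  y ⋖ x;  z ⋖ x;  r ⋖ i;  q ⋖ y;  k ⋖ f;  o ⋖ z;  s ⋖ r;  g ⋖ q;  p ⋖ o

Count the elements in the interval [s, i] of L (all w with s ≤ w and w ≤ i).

3

The interval [s, i] = {i, r, s}, which has 3 elements.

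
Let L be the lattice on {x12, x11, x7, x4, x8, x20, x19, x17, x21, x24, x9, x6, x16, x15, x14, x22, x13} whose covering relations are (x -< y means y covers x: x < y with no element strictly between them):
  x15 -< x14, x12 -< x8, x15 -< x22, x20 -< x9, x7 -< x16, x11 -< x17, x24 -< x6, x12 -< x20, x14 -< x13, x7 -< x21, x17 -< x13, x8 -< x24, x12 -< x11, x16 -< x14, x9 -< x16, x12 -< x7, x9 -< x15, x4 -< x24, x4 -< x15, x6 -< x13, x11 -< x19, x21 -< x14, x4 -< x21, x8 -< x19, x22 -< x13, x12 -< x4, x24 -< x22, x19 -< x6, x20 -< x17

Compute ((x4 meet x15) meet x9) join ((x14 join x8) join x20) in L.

x4 ∧ x15 = x4
x4 ∧ x9 = x12
x14 ∨ x8 = x13
x13 ∨ x20 = x13
x12 ∨ x13 = x13

x13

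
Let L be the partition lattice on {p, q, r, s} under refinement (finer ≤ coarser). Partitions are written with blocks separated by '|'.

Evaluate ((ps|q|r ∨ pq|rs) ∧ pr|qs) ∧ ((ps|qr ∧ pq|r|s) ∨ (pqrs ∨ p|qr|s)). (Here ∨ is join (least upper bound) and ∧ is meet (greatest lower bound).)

pr|qs

ps|q|r ∨ pq|rs = pqrs
pqrs ∧ pr|qs = pr|qs
ps|qr ∧ pq|r|s = p|q|r|s
pqrs ∨ p|qr|s = pqrs
p|q|r|s ∨ pqrs = pqrs
pr|qs ∧ pqrs = pr|qs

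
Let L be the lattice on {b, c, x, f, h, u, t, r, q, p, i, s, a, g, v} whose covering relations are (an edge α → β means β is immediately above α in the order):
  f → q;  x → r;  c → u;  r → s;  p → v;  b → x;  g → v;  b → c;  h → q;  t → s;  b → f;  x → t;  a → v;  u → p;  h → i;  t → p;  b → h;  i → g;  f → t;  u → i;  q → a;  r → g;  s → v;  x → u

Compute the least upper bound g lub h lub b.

g

Common upper bounds of {g, h, b}: g, v.
The least among these is g.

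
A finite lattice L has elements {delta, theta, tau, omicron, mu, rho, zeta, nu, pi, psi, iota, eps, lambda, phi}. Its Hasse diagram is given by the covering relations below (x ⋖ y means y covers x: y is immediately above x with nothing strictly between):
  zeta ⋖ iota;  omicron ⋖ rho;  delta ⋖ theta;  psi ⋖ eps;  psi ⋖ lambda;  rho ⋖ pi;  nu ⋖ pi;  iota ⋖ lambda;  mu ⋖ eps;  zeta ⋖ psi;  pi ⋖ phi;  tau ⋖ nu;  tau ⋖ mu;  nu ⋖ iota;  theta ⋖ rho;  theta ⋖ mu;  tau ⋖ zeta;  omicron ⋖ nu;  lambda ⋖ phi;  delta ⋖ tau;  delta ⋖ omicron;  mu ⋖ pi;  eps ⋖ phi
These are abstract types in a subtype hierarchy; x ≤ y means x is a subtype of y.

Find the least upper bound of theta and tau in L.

mu

Common upper bounds of {theta, tau}: eps, mu, phi, pi.
The least among these is mu.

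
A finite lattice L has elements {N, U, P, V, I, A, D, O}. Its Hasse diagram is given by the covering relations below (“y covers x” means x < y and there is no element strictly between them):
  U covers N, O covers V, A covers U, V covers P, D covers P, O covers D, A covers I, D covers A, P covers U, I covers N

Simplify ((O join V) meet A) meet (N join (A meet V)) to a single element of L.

O ∨ V = O
O ∧ A = A
A ∧ V = U
N ∨ U = U
A ∧ U = U

U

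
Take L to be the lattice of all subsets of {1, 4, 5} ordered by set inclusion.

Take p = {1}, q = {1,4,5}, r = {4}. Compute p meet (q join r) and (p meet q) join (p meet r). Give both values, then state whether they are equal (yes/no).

{1}; {1}; yes

q join r = {1,4,5}, so p meet (q join r) = {1} meet {1,4,5} = {1}.
p meet q = {1} and p meet r = ∅, so (p meet q) join (p meet r) = {1} join ∅ = {1}.
Equal: yes.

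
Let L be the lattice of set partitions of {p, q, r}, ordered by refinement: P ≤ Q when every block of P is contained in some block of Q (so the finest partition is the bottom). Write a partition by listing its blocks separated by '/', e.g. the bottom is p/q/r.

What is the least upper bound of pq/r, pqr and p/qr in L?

The join of pq/r, pqr, p/qr merges any blocks that overlap across the partitions, giving pqr.

pqr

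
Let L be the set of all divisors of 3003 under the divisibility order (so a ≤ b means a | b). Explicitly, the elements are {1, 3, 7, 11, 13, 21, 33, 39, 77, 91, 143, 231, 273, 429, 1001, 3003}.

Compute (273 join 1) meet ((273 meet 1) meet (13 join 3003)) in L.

273 ∨ 1 = 273
273 ∧ 1 = 1
13 ∨ 3003 = 3003
1 ∧ 3003 = 1
273 ∧ 1 = 1

1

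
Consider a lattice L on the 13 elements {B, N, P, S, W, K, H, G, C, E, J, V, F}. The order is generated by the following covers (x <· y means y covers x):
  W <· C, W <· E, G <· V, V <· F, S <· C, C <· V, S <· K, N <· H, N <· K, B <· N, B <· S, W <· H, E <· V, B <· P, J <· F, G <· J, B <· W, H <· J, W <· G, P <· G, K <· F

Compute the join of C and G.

V

Common upper bounds of {C, G}: F, V.
The least among these is V.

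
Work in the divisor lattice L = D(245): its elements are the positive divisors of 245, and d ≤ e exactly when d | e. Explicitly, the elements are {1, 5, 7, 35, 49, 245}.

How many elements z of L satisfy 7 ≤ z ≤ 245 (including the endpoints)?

The interval [7, 245] = {245, 35, 49, 7}, which has 4 elements.

4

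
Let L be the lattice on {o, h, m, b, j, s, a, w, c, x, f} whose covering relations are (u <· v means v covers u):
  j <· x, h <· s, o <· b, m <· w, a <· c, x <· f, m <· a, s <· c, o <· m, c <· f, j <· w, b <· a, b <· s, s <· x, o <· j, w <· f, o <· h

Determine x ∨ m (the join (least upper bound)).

Common upper bounds of {x, m}: f.
The least among these is f.

f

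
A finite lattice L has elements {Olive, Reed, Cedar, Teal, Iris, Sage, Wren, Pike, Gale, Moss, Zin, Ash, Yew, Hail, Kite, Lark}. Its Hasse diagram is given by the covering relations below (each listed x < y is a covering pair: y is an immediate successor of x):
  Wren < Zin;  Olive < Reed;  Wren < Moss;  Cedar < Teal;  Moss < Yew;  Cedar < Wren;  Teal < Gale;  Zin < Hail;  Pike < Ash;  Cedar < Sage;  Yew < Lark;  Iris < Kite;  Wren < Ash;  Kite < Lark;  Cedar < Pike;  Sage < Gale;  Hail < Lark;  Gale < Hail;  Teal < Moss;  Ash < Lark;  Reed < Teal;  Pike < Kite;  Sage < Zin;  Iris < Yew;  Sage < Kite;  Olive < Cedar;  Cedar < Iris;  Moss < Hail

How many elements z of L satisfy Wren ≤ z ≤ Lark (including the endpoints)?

The interval [Wren, Lark] = {Ash, Hail, Lark, Moss, Wren, Yew, Zin}, which has 7 elements.

7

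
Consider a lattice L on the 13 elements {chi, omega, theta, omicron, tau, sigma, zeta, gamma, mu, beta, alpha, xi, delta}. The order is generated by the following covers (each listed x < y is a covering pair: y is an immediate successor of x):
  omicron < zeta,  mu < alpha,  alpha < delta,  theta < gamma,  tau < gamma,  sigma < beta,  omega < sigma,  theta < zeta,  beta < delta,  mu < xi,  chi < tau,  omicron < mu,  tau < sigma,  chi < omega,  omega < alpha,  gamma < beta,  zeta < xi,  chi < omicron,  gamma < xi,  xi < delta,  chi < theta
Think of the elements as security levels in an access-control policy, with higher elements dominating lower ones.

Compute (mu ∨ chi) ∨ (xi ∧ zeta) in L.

xi

mu ∨ chi = mu
xi ∧ zeta = zeta
mu ∨ zeta = xi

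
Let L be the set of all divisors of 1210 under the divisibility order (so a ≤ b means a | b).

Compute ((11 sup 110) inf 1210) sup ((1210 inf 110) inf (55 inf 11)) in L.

11 ∨ 110 = 110
110 ∧ 1210 = 110
1210 ∧ 110 = 110
55 ∧ 11 = 11
110 ∧ 11 = 11
110 ∨ 11 = 110

110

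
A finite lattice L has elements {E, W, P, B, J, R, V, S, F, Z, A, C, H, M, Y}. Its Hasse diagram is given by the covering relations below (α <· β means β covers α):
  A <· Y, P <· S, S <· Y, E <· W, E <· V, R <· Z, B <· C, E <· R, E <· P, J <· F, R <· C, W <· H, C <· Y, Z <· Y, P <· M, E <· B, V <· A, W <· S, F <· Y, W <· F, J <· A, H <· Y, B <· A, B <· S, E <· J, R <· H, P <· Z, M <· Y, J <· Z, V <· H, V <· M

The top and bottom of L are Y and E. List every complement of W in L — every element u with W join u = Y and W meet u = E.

A, C, M, Z

Need u with W ∨ u = Y and W ∧ u = E.
Checking each element gives: A, C, M, Z.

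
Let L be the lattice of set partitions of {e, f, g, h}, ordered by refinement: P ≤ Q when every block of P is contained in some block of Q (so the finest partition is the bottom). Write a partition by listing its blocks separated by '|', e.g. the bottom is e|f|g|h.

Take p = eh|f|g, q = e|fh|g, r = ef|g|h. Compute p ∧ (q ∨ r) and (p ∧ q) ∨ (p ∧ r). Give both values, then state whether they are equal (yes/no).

eh|f|g; e|f|g|h; no

q ∨ r = efh|g, so p ∧ (q ∨ r) = eh|f|g ∧ efh|g = eh|f|g.
p ∧ q = e|f|g|h and p ∧ r = e|f|g|h, so (p ∧ q) ∨ (p ∧ r) = e|f|g|h ∨ e|f|g|h = e|f|g|h.
Equal: no.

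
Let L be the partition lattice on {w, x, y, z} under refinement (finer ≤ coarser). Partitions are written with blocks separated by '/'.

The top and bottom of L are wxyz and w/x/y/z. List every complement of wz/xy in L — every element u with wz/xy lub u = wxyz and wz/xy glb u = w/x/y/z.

w/x/yz, w/xz/y, wx/y/z, wx/yz, wy/x/z, wy/xz

Need u with wz/xy ∨ u = wxyz and wz/xy ∧ u = w/x/y/z.
Checking each element gives: w/x/yz, w/xz/y, wx/y/z, wx/yz, wy/x/z, wy/xz.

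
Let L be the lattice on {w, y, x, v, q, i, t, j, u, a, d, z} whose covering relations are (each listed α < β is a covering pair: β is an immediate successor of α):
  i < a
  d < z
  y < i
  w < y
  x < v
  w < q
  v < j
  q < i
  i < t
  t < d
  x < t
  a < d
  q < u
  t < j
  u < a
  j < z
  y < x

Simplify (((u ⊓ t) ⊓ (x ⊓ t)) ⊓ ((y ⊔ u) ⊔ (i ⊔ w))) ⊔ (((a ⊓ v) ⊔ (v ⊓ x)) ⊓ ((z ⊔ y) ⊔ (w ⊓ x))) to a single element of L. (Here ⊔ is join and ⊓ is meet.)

x

u ∧ t = q
x ∧ t = x
q ∧ x = w
y ∨ u = a
i ∨ w = i
a ∨ i = a
w ∧ a = w
a ∧ v = y
v ∧ x = x
y ∨ x = x
z ∨ y = z
w ∧ x = w
z ∨ w = z
x ∧ z = x
w ∨ x = x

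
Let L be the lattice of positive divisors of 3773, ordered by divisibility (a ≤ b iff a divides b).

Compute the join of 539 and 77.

In the divisibility order, the join is the least common multiple: lcm(539, 77) = 539.

539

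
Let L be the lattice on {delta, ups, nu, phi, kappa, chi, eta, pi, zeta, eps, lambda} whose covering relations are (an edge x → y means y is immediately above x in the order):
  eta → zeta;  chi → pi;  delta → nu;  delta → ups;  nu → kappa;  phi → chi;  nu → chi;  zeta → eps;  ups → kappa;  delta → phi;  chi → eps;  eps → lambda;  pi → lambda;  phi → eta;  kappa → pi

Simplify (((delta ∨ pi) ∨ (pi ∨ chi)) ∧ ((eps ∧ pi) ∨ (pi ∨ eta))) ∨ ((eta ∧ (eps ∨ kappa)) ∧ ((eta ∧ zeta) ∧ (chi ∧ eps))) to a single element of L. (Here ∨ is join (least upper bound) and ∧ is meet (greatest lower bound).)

delta ∨ pi = pi
pi ∨ chi = pi
pi ∨ pi = pi
eps ∧ pi = chi
pi ∨ eta = lambda
chi ∨ lambda = lambda
pi ∧ lambda = pi
eps ∨ kappa = lambda
eta ∧ lambda = eta
eta ∧ zeta = eta
chi ∧ eps = chi
eta ∧ chi = phi
eta ∧ phi = phi
pi ∨ phi = pi

pi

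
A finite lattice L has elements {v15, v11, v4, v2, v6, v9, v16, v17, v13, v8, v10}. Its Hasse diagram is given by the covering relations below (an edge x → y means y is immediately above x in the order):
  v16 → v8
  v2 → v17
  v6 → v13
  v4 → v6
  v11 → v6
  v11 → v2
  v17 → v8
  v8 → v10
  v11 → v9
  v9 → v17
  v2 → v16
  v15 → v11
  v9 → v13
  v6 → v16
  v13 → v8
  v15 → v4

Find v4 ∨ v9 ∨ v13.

v13

Common upper bounds of {v4, v9, v13}: v10, v13, v8.
The least among these is v13.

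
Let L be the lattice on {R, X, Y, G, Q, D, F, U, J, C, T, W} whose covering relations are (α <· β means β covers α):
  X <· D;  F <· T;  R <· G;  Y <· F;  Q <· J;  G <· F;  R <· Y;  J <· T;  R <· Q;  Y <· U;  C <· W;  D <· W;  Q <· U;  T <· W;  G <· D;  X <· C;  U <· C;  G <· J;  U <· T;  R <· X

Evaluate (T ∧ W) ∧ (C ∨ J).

T ∧ W = T
C ∨ J = W
T ∧ W = T

T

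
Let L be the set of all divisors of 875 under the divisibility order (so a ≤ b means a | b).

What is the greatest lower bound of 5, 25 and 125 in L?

Common lower bounds of {5, 25, 125}: 1, 5.
The greatest among these is 5.

5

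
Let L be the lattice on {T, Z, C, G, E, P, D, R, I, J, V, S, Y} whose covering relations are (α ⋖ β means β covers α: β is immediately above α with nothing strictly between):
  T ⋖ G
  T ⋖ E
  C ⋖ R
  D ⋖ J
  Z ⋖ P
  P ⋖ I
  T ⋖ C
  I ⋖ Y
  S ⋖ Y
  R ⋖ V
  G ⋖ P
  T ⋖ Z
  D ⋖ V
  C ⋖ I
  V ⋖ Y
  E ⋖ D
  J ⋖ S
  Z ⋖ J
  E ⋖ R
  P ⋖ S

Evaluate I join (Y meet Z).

I

Y ∧ Z = Z
I ∨ Z = I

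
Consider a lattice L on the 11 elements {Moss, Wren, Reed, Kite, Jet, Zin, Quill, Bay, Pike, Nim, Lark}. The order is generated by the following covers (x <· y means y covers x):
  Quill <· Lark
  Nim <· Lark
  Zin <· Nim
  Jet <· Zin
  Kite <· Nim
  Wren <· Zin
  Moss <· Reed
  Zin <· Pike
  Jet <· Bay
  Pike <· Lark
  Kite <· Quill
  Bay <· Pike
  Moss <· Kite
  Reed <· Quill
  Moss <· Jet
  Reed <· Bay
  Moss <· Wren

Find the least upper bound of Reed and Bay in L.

Common upper bounds of {Reed, Bay}: Bay, Lark, Pike.
The least among these is Bay.

Bay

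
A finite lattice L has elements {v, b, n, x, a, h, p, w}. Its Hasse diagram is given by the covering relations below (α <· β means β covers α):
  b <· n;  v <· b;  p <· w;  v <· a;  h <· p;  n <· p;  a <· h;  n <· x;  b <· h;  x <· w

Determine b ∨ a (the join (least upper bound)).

Common upper bounds of {b, a}: h, p, w.
The least among these is h.

h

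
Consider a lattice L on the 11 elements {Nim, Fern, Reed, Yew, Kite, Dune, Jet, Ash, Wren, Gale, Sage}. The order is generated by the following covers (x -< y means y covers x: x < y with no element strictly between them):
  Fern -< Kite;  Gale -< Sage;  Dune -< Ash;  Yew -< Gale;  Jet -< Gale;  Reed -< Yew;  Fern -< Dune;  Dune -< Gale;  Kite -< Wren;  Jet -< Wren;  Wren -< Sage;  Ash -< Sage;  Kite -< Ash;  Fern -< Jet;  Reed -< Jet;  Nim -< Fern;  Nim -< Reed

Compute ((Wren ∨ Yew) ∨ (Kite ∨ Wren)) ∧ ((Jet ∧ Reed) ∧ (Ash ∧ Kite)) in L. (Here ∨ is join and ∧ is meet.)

Nim

Wren ∨ Yew = Sage
Kite ∨ Wren = Wren
Sage ∨ Wren = Sage
Jet ∧ Reed = Reed
Ash ∧ Kite = Kite
Reed ∧ Kite = Nim
Sage ∧ Nim = Nim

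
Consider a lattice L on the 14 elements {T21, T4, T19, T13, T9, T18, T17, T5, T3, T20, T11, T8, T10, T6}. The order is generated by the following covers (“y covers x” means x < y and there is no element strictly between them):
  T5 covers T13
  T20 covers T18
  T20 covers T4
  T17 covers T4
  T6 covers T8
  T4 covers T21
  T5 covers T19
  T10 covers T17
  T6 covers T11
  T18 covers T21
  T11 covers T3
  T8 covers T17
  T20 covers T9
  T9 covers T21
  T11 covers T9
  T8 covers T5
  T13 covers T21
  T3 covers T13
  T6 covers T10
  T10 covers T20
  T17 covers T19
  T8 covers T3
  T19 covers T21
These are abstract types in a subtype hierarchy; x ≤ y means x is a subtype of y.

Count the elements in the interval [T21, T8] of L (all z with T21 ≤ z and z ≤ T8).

8

The interval [T21, T8] = {T13, T17, T19, T21, T3, T4, T5, T8}, which has 8 elements.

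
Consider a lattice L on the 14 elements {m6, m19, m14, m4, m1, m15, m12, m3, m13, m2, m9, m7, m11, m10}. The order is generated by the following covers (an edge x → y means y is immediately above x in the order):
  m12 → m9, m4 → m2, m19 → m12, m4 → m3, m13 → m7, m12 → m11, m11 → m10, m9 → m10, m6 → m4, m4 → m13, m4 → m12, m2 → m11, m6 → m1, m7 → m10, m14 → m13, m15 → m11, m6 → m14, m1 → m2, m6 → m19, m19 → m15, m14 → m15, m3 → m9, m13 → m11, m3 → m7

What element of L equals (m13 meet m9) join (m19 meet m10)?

m13 ∧ m9 = m4
m19 ∧ m10 = m19
m4 ∨ m19 = m12

m12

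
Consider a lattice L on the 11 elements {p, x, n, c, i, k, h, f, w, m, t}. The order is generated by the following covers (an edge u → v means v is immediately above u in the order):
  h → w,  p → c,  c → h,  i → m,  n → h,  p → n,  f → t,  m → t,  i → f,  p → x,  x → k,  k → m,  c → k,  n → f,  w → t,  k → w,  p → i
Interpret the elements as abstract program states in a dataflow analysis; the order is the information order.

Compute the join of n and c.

h

Common upper bounds of {n, c}: h, t, w.
The least among these is h.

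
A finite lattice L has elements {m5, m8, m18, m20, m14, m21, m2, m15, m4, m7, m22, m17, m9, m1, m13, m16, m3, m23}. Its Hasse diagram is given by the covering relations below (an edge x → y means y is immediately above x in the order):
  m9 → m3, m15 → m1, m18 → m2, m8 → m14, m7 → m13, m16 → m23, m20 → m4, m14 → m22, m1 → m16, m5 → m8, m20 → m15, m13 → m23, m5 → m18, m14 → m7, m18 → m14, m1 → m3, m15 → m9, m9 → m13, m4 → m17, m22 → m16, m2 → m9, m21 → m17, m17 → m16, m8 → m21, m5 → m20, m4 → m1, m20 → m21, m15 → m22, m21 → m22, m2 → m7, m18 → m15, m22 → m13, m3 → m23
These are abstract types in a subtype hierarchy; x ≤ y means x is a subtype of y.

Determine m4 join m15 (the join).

Common upper bounds of {m4, m15}: m1, m16, m23, m3.
The least among these is m1.

m1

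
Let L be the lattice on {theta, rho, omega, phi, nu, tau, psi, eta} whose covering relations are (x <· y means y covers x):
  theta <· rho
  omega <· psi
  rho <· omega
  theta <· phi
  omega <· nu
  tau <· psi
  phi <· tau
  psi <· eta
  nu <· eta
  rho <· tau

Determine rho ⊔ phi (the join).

tau

Common upper bounds of {rho, phi}: eta, psi, tau.
The least among these is tau.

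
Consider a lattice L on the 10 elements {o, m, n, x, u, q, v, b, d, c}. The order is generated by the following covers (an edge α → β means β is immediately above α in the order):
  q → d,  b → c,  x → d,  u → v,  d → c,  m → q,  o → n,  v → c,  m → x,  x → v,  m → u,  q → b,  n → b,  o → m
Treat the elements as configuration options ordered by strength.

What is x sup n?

c

Common upper bounds of {x, n}: c.
The least among these is c.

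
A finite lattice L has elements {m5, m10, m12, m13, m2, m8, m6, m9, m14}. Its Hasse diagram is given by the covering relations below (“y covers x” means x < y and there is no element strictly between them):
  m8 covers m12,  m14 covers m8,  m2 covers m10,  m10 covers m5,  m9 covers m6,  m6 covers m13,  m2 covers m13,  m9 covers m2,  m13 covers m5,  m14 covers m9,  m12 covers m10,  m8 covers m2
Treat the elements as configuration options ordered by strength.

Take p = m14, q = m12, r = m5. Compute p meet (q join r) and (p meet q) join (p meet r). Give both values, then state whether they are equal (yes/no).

q join r = m12, so p meet (q join r) = m14 meet m12 = m12.
p meet q = m12 and p meet r = m5, so (p meet q) join (p meet r) = m12 join m5 = m12.
Equal: yes.

m12; m12; yes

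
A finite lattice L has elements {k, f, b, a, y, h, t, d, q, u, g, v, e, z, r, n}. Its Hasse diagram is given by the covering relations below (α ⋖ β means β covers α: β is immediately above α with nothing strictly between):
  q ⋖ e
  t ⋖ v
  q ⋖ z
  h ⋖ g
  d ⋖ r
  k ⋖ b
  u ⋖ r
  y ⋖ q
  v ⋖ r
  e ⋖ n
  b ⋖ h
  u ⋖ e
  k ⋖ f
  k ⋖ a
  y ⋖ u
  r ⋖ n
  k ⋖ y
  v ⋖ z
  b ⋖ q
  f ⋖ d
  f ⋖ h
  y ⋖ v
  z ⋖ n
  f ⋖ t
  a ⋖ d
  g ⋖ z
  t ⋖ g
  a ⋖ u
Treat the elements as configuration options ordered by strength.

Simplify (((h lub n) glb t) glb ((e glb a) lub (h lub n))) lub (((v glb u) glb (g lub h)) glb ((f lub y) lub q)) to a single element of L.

t

h ∨ n = n
n ∧ t = t
e ∧ a = a
h ∨ n = n
a ∨ n = n
t ∧ n = t
v ∧ u = y
g ∨ h = g
y ∧ g = k
f ∨ y = v
v ∨ q = z
k ∧ z = k
t ∨ k = t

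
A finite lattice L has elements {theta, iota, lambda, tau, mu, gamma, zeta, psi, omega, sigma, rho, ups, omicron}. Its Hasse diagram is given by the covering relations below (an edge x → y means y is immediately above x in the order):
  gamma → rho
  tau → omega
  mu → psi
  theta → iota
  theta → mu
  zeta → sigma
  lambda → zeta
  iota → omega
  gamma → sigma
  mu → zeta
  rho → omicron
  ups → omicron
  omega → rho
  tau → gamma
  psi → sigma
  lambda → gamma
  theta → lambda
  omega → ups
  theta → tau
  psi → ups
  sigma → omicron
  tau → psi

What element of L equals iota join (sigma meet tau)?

sigma ∧ tau = tau
iota ∨ tau = omega

omega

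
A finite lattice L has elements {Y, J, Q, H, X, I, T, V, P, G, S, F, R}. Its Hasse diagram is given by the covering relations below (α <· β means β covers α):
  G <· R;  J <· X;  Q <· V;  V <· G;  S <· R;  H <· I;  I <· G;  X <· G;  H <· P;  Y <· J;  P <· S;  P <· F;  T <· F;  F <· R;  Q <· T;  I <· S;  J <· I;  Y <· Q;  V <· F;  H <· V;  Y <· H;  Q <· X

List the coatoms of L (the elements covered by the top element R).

F, G, S

The coatoms are exactly the elements covered by R: F, G, S.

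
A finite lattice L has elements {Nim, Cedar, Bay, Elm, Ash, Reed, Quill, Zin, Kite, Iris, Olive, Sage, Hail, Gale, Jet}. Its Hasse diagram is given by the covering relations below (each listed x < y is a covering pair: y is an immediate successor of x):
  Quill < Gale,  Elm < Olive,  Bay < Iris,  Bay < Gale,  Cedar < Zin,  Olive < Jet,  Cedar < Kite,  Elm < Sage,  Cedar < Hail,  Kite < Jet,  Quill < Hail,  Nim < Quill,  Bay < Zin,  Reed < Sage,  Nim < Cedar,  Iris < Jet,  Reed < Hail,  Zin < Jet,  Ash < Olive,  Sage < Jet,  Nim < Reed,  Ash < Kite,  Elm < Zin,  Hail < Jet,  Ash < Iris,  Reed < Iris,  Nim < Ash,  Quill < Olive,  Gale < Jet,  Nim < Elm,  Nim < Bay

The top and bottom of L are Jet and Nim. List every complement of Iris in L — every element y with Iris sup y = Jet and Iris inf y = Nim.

Cedar, Elm, Quill

Need y with Iris ∨ y = Jet and Iris ∧ y = Nim.
Checking each element gives: Cedar, Elm, Quill.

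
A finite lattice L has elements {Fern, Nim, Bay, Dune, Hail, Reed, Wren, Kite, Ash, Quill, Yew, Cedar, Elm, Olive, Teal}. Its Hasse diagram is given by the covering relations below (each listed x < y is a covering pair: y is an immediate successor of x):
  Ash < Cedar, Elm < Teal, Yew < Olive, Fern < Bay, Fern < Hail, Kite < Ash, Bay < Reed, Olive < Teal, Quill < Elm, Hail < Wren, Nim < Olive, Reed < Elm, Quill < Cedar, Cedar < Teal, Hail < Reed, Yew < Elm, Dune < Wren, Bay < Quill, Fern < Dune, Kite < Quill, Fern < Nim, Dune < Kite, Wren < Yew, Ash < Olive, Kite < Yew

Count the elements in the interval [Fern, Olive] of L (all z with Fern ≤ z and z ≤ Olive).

9

The interval [Fern, Olive] = {Ash, Dune, Fern, Hail, Kite, Nim, Olive, Wren, Yew}, which has 9 elements.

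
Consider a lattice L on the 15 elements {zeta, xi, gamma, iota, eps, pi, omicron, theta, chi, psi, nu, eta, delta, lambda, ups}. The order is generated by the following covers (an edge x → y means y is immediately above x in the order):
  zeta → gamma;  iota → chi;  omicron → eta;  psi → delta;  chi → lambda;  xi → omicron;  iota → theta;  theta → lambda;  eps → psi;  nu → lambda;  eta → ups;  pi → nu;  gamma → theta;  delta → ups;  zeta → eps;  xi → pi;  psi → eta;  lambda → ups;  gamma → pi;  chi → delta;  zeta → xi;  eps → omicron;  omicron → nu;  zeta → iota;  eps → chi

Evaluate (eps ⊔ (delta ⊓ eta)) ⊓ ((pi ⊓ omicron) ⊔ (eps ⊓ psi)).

delta ∧ eta = psi
eps ∨ psi = psi
pi ∧ omicron = xi
eps ∧ psi = eps
xi ∨ eps = omicron
psi ∧ omicron = eps

eps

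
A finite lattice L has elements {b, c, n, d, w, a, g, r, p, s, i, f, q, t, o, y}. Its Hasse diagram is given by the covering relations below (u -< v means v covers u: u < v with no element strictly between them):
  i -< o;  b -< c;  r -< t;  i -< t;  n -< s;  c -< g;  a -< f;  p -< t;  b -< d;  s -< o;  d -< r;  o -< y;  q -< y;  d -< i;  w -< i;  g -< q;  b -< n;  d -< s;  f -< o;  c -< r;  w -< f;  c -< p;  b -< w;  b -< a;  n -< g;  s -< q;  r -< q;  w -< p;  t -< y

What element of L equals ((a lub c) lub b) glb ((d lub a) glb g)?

n

a ∨ c = y
y ∨ b = y
d ∨ a = o
o ∧ g = n
y ∧ n = n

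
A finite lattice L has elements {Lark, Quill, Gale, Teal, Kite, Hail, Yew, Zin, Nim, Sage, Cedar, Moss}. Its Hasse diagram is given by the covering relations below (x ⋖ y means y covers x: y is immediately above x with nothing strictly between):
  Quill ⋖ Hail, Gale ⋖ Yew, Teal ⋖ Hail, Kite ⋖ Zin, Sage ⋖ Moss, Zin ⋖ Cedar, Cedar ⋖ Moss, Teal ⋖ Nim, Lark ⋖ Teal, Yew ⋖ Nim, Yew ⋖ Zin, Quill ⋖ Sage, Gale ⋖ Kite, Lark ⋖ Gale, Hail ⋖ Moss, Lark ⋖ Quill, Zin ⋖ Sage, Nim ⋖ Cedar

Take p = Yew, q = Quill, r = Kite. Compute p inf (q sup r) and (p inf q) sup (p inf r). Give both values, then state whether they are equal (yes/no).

Yew; Gale; no

q sup r = Sage, so p inf (q sup r) = Yew inf Sage = Yew.
p inf q = Lark and p inf r = Gale, so (p inf q) sup (p inf r) = Lark sup Gale = Gale.
Equal: no.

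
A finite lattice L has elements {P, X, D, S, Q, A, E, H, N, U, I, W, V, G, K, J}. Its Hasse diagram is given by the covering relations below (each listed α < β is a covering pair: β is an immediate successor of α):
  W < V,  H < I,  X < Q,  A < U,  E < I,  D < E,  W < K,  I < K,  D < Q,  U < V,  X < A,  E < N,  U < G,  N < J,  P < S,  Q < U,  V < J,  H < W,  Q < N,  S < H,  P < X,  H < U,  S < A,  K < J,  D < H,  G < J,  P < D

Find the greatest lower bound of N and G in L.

Common lower bounds of {N, G}: D, P, Q, X.
The greatest among these is Q.

Q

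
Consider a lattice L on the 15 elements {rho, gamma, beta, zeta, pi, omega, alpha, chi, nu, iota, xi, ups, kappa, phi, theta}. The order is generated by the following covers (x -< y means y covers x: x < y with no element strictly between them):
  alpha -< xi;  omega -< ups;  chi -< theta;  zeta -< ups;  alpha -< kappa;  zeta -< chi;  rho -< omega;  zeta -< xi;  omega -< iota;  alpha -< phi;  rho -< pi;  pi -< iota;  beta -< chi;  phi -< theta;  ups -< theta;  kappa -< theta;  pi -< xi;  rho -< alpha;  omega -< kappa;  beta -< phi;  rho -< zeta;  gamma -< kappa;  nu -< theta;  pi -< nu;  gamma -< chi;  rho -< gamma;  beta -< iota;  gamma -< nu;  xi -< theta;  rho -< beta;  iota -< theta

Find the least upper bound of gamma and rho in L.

gamma

Common upper bounds of {gamma, rho}: chi, gamma, kappa, nu, theta.
The least among these is gamma.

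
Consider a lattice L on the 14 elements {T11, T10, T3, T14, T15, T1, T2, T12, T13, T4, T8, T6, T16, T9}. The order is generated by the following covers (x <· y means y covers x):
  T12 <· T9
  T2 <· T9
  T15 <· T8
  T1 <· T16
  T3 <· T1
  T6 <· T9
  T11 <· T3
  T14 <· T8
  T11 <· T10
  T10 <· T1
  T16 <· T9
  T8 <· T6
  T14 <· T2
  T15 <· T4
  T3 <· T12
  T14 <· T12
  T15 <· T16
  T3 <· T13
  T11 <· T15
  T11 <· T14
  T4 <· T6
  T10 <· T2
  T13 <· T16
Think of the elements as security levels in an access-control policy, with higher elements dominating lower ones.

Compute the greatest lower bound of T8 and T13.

T11

Common lower bounds of {T8, T13}: T11.
The greatest among these is T11.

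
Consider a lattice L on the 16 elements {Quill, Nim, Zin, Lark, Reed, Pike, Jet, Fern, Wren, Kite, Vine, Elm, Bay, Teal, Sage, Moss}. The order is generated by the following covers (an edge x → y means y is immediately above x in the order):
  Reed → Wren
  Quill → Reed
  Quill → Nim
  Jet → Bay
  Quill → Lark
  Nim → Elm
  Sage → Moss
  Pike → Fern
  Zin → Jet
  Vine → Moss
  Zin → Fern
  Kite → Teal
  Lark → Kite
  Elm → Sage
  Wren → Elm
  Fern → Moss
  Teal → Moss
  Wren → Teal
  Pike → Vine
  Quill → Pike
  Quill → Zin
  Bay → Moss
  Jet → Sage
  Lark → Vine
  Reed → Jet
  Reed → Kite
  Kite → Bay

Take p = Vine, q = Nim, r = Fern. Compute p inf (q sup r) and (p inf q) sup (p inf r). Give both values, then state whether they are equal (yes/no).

q sup r = Moss, so p inf (q sup r) = Vine inf Moss = Vine.
p inf q = Quill and p inf r = Pike, so (p inf q) sup (p inf r) = Quill sup Pike = Pike.
Equal: no.

Vine; Pike; no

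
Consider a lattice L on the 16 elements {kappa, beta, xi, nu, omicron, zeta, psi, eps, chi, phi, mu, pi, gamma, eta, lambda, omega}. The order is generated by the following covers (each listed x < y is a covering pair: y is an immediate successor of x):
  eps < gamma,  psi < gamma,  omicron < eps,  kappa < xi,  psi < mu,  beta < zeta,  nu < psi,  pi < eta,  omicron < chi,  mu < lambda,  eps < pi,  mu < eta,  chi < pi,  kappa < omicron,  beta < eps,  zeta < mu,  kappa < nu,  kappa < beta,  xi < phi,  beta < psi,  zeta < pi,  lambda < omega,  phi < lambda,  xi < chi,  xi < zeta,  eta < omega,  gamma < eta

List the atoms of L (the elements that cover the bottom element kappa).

The atoms are exactly the elements that cover kappa: beta, nu, omicron, xi.

beta, nu, omicron, xi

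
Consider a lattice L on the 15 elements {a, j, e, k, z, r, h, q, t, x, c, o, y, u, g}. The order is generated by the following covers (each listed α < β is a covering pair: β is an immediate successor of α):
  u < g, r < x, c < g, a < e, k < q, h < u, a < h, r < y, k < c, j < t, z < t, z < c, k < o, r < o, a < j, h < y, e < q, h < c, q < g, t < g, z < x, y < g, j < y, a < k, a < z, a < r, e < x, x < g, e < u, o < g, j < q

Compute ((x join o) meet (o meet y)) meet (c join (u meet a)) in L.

a

x ∨ o = g
o ∧ y = r
g ∧ r = r
u ∧ a = a
c ∨ a = c
r ∧ c = a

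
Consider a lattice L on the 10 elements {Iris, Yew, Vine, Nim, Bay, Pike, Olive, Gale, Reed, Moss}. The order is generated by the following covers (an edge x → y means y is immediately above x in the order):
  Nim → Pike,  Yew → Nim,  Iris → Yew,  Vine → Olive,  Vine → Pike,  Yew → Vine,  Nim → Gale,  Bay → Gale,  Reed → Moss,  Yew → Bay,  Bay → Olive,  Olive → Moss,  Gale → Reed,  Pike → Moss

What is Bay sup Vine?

Common upper bounds of {Bay, Vine}: Moss, Olive.
The least among these is Olive.

Olive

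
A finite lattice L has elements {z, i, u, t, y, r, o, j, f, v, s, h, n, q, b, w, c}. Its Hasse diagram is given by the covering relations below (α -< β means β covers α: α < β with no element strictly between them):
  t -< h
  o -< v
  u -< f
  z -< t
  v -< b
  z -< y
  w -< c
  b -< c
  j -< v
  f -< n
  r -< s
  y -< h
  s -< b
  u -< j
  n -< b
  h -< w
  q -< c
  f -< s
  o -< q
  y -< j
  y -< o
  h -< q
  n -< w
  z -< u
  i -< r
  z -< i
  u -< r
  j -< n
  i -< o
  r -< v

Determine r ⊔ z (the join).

Common upper bounds of {r, z}: b, c, r, s, v.
The least among these is r.

r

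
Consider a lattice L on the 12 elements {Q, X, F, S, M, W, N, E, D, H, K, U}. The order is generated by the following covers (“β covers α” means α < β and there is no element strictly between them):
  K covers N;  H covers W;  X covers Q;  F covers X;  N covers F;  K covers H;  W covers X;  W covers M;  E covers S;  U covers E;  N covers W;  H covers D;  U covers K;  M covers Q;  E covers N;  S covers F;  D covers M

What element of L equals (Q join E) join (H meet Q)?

Q ∨ E = E
H ∧ Q = Q
E ∨ Q = E

E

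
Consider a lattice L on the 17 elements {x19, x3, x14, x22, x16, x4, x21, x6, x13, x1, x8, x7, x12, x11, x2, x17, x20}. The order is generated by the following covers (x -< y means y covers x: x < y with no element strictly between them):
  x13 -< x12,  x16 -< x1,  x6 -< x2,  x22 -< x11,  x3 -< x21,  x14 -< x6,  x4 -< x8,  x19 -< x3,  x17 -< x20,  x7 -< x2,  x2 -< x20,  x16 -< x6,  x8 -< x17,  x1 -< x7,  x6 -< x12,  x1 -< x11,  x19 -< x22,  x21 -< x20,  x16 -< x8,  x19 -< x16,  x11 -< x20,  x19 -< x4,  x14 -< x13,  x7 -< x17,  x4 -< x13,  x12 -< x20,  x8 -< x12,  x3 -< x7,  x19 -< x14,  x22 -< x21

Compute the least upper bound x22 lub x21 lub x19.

Common upper bounds of {x22, x21, x19}: x20, x21.
The least among these is x21.

x21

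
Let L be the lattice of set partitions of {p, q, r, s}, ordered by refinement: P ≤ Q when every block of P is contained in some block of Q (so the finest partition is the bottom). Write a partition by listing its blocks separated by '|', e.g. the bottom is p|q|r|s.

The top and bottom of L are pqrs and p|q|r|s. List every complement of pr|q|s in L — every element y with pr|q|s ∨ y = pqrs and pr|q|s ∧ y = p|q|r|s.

Need y with pr|q|s ∨ y = pqrs and pr|q|s ∧ y = p|q|r|s.
Checking each element gives: pqs|r, pq|rs, ps|qr, p|qrs.

pqs|r, pq|rs, ps|qr, p|qrs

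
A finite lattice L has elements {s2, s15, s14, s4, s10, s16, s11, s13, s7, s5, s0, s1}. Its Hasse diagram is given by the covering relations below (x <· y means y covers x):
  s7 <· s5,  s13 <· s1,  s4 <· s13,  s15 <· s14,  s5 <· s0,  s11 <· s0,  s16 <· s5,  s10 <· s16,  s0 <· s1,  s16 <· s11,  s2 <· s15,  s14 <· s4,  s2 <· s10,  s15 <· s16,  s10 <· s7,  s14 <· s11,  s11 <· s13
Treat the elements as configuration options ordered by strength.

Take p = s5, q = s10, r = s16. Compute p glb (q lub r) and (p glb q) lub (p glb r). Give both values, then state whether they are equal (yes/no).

q lub r = s16, so p glb (q lub r) = s5 glb s16 = s16.
p glb q = s10 and p glb r = s16, so (p glb q) lub (p glb r) = s10 lub s16 = s16.
Equal: yes.

s16; s16; yes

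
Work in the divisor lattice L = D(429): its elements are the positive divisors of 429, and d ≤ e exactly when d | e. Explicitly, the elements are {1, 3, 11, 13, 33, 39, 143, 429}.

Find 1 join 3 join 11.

33

Common upper bounds of {1, 3, 11}: 33, 429.
The least among these is 33.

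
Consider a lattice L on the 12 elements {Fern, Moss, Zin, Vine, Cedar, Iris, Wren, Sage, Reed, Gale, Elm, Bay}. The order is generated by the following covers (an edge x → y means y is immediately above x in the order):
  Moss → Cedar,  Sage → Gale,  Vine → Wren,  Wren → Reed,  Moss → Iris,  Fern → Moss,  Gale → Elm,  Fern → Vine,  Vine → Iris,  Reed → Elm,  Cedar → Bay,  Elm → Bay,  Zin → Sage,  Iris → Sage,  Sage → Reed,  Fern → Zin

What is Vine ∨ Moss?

Common upper bounds of {Vine, Moss}: Bay, Elm, Gale, Iris, Reed, Sage.
The least among these is Iris.

Iris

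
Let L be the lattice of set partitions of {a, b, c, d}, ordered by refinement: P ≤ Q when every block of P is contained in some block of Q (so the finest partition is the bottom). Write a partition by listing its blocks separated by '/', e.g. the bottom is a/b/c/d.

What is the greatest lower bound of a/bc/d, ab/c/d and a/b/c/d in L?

The meet (common refinement) of a/bc/d, ab/c/d, a/b/c/d intersects blocks pairwise, giving a/b/c/d.

a/b/c/d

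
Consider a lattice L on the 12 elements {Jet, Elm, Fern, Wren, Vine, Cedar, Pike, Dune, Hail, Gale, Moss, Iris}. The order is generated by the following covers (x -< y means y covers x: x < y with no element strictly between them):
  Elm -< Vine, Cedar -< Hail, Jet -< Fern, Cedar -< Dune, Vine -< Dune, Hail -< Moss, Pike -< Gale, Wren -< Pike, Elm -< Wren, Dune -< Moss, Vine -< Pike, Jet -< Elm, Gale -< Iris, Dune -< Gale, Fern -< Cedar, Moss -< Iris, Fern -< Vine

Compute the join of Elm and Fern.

Common upper bounds of {Elm, Fern}: Dune, Gale, Iris, Moss, Pike, Vine.
The least among these is Vine.

Vine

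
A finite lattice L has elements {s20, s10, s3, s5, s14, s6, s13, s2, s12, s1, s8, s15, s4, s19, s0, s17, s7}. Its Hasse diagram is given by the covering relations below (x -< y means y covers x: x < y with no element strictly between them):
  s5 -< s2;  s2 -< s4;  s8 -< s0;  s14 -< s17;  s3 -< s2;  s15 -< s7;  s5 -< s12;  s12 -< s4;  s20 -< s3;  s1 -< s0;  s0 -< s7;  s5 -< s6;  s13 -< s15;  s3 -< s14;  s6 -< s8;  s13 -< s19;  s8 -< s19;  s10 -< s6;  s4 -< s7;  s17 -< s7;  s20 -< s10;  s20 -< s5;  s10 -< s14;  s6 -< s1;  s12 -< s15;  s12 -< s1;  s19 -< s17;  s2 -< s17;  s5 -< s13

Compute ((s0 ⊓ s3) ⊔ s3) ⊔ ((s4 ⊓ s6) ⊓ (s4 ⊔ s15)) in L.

s2

s0 ∧ s3 = s20
s20 ∨ s3 = s3
s4 ∧ s6 = s5
s4 ∨ s15 = s7
s5 ∧ s7 = s5
s3 ∨ s5 = s2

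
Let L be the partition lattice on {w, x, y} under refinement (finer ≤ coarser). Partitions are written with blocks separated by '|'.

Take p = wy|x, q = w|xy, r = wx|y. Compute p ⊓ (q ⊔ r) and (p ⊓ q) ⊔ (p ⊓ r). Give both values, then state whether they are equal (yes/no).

q ⊔ r = wxy, so p ⊓ (q ⊔ r) = wy|x ⊓ wxy = wy|x.
p ⊓ q = w|x|y and p ⊓ r = w|x|y, so (p ⊓ q) ⊔ (p ⊓ r) = w|x|y ⊔ w|x|y = w|x|y.
Equal: no.

wy|x; w|x|y; no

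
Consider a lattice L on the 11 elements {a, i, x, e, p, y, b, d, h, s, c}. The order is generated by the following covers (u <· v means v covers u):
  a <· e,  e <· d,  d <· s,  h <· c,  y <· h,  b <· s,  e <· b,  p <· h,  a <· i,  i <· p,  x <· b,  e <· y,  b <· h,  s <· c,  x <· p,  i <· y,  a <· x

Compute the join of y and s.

c

Common upper bounds of {y, s}: c.
The least among these is c.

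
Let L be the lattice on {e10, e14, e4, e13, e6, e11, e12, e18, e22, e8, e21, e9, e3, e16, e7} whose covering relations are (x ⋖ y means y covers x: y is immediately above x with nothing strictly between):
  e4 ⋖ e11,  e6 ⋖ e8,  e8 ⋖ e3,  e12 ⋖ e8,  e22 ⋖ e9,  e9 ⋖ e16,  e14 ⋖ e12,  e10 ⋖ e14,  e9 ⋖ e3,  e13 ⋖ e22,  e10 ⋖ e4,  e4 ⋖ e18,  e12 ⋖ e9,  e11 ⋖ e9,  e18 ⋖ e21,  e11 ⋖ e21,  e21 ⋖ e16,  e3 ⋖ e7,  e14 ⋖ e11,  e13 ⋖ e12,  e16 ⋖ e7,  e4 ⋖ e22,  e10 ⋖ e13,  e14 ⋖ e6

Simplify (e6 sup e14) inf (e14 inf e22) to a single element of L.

e10

e6 ∨ e14 = e6
e14 ∧ e22 = e10
e6 ∧ e10 = e10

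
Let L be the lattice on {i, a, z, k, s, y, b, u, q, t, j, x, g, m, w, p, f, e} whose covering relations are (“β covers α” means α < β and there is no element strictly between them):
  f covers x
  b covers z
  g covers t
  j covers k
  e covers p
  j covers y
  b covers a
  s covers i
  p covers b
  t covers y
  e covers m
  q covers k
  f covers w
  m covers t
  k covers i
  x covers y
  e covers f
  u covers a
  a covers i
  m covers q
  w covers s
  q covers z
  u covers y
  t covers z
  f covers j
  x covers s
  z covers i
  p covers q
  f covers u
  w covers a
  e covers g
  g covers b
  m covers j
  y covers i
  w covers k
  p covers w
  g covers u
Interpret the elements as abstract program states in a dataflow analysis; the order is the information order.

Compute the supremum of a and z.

Common upper bounds of {a, z}: b, e, g, p.
The least among these is b.

b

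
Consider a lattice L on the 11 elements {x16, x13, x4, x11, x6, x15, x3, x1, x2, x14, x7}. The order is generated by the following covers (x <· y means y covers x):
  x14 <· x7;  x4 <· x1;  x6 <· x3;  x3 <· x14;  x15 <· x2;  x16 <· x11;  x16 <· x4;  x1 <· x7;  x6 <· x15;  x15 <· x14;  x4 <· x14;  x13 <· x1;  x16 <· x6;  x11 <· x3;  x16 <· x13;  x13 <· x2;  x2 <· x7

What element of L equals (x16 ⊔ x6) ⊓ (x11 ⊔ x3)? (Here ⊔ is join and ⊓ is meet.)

x16 ∨ x6 = x6
x11 ∨ x3 = x3
x6 ∧ x3 = x6

x6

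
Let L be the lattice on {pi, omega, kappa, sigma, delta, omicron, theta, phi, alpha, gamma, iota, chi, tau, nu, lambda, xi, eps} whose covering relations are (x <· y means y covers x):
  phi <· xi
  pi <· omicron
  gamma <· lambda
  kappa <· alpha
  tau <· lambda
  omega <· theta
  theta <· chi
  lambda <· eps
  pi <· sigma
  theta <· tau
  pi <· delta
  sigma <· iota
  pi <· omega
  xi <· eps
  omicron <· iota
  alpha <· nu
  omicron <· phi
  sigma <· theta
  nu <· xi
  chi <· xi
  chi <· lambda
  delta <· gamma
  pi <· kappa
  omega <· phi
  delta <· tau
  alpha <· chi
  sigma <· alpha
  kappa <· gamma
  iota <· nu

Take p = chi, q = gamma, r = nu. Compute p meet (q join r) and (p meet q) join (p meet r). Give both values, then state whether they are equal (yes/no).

chi; alpha; no

q join r = eps, so p meet (q join r) = chi meet eps = chi.
p meet q = kappa and p meet r = alpha, so (p meet q) join (p meet r) = kappa join alpha = alpha.
Equal: no.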